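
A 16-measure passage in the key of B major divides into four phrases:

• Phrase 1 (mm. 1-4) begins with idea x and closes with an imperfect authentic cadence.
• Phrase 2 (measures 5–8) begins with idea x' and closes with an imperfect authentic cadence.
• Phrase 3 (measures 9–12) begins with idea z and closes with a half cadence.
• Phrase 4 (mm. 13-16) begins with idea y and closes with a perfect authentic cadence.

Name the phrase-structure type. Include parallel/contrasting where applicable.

Four phrases in two halves: the first half (bars 1-8) ends with an imperfect authentic cadence, the second (measures 9-16) with a perfect authentic cadence — a large antecedent–consequent pair, i.e. a double period.
Phrase 3 begins with different material from phrase 1, making it contrasting.

contrasting double period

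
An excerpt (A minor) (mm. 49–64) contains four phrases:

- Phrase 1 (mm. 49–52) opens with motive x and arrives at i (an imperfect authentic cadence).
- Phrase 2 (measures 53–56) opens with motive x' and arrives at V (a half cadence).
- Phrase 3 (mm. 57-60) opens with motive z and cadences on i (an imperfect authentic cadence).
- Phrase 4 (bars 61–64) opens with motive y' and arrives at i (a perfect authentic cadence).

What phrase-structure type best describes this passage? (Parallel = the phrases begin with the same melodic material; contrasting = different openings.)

Four phrases in two halves: the first half (bars 49-56) ends with a half cadence, the second (mm. 57–64) with a perfect authentic cadence — a large antecedent–consequent pair, i.e. a double period.
Phrase 3 begins with different material from phrase 1, making it contrasting.

contrasting double period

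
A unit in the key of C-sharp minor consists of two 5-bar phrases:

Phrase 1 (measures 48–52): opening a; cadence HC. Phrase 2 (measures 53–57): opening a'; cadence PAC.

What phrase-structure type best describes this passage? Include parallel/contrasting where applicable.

Phrase 1 ends with a half cadence (weaker) and phrase 2 with a perfect authentic cadence (stronger): antecedent + consequent = a period.
The two phrases open with the same material (a / a'), so the period is parallel.

parallel period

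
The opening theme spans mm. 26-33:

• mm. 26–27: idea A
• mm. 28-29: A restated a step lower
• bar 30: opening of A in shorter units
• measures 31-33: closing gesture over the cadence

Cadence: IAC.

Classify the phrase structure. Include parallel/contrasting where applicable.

sentence

Basic idea (mm. 26–27) + its repetition (bars 28–29) form the presentation; fragmentation and cadence (mm. 30–33) form the continuation — the 8-bar whole is a sentence.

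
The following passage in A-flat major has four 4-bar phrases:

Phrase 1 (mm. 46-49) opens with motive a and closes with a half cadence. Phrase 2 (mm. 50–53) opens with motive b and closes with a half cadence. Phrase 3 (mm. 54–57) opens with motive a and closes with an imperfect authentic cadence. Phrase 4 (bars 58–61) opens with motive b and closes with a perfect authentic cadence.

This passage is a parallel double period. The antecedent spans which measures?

In a double period the four phrases pair into a large antecedent (phrases 1–2, ending half cadence) and a large consequent (phrases 3–4, ending perfect authentic cadence). The antecedent spans mm. 46-53.

measures 46–53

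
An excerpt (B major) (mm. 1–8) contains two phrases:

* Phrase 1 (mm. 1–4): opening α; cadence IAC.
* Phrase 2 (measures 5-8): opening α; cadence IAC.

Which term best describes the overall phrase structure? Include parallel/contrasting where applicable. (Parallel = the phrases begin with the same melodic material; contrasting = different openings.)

repeated phrase

Both phrases have the same opening (α) and the same cadence (imperfect authentic cadence): the second is a restatement, not a consequent, so this is a repeated phrase rather than a period.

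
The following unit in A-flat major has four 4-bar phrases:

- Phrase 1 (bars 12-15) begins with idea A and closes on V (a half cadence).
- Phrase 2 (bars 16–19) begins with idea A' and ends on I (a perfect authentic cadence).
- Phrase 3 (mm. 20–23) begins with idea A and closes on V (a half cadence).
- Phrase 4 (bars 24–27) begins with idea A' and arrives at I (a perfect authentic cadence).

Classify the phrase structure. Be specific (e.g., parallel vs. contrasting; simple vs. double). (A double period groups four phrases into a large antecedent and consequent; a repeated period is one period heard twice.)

The cadence pattern HC–PAC–HC–PAC is weak–strong twice, and phrases 3–4 restate phrases 1–2: a period heard twice, not a double period (which would end weakly at phrase 2).

repeated period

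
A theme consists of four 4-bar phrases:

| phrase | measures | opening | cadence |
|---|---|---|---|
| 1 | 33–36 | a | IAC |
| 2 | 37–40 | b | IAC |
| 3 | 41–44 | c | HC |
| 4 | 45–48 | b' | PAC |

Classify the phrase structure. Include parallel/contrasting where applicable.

contrasting double period

Four phrases in two halves: the first half (mm. 33–40) ends with an imperfect authentic cadence, the second (bars 41-48) with a perfect authentic cadence — a large antecedent–consequent pair, i.e. a double period.
Phrase 3 begins with different material from phrase 1, making it contrasting.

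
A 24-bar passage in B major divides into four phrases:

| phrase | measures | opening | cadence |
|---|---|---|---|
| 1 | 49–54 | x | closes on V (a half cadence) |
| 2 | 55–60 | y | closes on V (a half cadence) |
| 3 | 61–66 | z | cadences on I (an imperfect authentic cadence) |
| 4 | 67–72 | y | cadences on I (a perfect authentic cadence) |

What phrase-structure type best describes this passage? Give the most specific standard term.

contrasting double period

Four phrases in two halves: the first half (measures 49-60) ends with a half cadence, the second (mm. 61-72) with a perfect authentic cadence — a large antecedent–consequent pair, i.e. a double period.
Phrase 3 begins with different material from phrase 1, making it contrasting.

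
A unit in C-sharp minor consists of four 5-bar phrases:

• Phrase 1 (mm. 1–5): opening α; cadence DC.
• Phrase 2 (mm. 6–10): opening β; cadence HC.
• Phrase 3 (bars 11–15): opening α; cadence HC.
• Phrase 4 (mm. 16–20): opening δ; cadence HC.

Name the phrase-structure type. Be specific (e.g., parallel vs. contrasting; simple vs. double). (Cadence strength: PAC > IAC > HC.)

phrase group

Phrase 4 ends with a half cadence, no stronger than phrase 2's half cadence, so the four phrases do not form a double period; nor do phrases 3–4 duplicate 1–2, so it is not a repeated period. With no phrase reaching a conclusive cadence, the passage is a phrase group.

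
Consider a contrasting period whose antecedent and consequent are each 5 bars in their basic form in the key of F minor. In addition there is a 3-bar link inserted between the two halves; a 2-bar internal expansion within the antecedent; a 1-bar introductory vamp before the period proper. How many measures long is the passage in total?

16 measures

Basic contrasting period: 5 + 5 = 10 bars.
10 (basic form) + 3 (link) + 2 (internal expansion) + 1 (introduction) = 16.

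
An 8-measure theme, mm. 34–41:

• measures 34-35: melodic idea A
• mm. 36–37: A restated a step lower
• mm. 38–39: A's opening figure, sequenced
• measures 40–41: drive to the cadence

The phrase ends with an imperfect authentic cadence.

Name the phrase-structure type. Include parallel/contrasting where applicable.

sentence

Basic idea (mm. 34–35) + its repetition (bars 36-37) form the presentation; fragmentation and cadence (mm. 38–41) form the continuation — the 8-bar whole is a sentence.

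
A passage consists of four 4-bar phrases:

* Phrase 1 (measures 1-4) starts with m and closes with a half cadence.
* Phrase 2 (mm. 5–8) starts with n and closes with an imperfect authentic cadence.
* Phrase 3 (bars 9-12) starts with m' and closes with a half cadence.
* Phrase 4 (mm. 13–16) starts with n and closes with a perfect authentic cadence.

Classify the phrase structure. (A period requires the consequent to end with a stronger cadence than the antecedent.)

parallel double period

Four phrases in two halves: the first half (mm. 1–8) ends with an imperfect authentic cadence, the second (bars 9–16) with a perfect authentic cadence — a large antecedent–consequent pair, i.e. a double period.
Phrase 3 begins with the same material as phrase 1, making it parallel.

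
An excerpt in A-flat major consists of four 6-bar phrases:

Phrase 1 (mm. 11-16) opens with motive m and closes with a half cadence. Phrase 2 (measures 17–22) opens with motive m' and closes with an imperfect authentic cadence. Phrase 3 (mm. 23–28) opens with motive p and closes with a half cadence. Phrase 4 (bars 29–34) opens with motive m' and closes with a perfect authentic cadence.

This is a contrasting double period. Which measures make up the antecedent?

In a double period the first pair of phrases (ending imperfect authentic cadence) is the large antecedent and the second pair (ending perfect authentic cadence) is the large consequent; the antecedent is measures 11–22.

measures 11–22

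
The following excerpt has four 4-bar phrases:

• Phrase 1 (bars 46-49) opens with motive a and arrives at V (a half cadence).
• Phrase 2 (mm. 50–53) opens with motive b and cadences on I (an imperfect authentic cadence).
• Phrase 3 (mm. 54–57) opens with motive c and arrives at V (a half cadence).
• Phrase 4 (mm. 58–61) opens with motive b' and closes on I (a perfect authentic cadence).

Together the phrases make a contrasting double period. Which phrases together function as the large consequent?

phrases 3 and 4

In a double period the first pair of phrases (ending imperfect authentic cadence) is the large antecedent and the second pair (ending perfect authentic cadence) is the large consequent; the consequent is phrases 3 and 4.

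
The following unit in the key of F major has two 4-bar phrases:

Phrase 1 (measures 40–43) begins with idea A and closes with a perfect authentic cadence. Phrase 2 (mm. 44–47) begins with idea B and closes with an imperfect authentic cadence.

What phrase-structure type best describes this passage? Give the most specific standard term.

The second phrase closes with an imperfect authentic cadence, which is not stronger than the first phrase's perfect authentic cadence; without a weak→strong cadential pair there is no antecedent–consequent relationship, so this is a phrase group rather than a period.

phrase group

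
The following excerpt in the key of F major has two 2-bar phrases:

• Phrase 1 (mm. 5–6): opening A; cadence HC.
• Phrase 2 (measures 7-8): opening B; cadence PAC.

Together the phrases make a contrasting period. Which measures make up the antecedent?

measures 5–6

The phrase ending with the weaker cadence (half cadence) is the antecedent; the one ending more conclusively (perfect authentic cadence) is the consequent. The antecedent is measures 5–6.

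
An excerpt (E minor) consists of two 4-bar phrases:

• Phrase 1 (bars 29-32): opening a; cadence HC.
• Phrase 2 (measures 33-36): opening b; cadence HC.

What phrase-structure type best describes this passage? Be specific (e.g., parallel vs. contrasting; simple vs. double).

The second phrase closes with a half cadence, which is not stronger than the first phrase's half cadence; without a weak→strong cadential pair there is no antecedent–consequent relationship, so this is a phrase group rather than a period.

phrase group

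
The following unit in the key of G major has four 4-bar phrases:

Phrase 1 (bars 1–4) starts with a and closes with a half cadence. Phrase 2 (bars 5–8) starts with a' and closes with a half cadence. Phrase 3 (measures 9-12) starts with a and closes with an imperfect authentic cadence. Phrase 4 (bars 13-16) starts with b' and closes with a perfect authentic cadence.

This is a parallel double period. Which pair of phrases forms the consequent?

In a double period the first pair of phrases (ending half cadence) is the large antecedent and the second pair (ending perfect authentic cadence) is the large consequent; the consequent is phrases 3 and 4.

phrases 3 and 4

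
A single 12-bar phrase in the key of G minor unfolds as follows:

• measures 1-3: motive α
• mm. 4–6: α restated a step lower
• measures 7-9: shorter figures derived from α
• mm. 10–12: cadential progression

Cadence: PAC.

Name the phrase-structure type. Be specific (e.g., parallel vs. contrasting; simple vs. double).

sentence

Basic idea (measures 1-3) + its repetition (measures 4-6) form the presentation; fragmentation and cadence (bars 7–12) form the continuation — the 12-bar whole is a sentence.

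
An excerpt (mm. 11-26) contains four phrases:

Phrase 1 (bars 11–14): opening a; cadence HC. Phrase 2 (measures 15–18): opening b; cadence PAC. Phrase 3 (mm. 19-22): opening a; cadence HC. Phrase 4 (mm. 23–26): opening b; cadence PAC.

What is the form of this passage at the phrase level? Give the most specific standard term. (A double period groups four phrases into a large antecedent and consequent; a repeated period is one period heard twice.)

The cadence pattern HC–PAC–HC–PAC is weak–strong twice, and phrases 3–4 restate phrases 1–2: a period heard twice, not a double period (which would end weakly at phrase 2).

repeated period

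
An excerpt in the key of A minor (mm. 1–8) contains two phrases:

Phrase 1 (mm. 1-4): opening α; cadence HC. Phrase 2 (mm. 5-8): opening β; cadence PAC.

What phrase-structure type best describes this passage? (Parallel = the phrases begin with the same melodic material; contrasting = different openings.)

contrasting period

Phrase 1 ends with a half cadence (weaker) and phrase 2 with a perfect authentic cadence (stronger): antecedent + consequent = a period.
The two phrases open with different material (α / β), so the period is contrasting.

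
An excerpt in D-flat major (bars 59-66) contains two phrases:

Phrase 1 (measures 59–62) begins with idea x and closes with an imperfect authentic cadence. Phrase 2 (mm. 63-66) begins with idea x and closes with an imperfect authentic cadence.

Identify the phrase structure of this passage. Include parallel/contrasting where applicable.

Both phrases have the same opening (x) and the same cadence (imperfect authentic cadence): the second is a restatement, not a consequent, so this is a repeated phrase rather than a period.

repeated phrase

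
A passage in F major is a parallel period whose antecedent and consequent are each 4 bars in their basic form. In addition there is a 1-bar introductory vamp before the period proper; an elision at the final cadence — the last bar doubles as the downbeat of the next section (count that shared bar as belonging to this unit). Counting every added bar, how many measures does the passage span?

Basic parallel period: 4 + 4 = 8 bars.
8 (basic form) + 1 (introduction) = 9.
The elision shares a bar with the next section but does not change this unit's count.

9 measures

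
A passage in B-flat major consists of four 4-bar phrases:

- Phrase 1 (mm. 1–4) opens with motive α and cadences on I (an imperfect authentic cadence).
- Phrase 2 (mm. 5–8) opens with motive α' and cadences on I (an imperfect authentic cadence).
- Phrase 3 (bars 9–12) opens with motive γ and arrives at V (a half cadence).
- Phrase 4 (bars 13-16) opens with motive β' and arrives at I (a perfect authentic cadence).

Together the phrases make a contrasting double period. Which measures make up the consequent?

In a double period the first pair of phrases (ending imperfect authentic cadence) is the large antecedent and the second pair (ending perfect authentic cadence) is the large consequent; the consequent is measures 9–16.

measures 9–16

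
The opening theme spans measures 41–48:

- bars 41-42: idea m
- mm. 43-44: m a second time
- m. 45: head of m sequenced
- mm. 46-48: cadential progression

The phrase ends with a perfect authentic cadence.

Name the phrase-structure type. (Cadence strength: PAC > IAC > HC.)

Basic idea (measures 41-42) + its repetition (measures 43–44) form the presentation; fragmentation and cadence (mm. 45-48) form the continuation — the 8-bar whole is a sentence.

sentence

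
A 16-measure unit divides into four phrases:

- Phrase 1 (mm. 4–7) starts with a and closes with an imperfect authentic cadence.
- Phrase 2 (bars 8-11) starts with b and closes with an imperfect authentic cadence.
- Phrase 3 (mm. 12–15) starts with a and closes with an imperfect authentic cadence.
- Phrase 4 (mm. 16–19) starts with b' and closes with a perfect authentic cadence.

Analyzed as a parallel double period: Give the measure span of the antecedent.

measures 4–11

In a double period the four phrases pair into a large antecedent (phrases 1–2, ending imperfect authentic cadence) and a large consequent (phrases 3–4, ending perfect authentic cadence). The antecedent spans bars 4–11.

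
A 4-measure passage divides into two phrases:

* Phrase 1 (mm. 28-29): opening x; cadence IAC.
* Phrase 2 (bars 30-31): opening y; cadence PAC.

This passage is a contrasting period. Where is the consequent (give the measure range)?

The antecedent is the phrase ending with the weaker cadence (imperfect authentic cadence, phrase 1) and the consequent the one ending more conclusively (perfect authentic cadence, phrase 2); the consequent is measures 30–31.

measures 30–31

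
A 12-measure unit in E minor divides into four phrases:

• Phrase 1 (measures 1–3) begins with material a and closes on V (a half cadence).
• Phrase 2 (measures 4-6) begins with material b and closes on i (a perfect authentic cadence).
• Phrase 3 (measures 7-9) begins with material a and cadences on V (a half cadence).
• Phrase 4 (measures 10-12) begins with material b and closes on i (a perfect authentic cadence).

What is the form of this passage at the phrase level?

repeated period

The cadence pattern HC–PAC–HC–PAC is weak–strong twice, and phrases 3–4 restate phrases 1–2: a period heard twice, not a double period (which would end weakly at phrase 2).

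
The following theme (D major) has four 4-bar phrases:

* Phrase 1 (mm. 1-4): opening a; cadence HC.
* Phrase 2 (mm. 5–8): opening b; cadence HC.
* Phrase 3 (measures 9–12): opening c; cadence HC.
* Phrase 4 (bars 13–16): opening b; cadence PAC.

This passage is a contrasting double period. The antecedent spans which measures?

measures 1–8

In a double period the four phrases pair into a large antecedent (phrases 1–2, ending half cadence) and a large consequent (phrases 3–4, ending perfect authentic cadence). The antecedent spans mm. 1-8.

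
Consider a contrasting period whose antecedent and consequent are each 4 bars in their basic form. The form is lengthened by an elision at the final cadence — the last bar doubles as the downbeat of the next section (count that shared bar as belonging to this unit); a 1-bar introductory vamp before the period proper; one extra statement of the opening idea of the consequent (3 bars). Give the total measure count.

12 measures

Basic contrasting period: 4 + 4 = 8 bars.
8 (basic form) + 1 (introduction) + 3 (extra statement) = 12.
The elision shares a bar with the next section but does not change this unit's count.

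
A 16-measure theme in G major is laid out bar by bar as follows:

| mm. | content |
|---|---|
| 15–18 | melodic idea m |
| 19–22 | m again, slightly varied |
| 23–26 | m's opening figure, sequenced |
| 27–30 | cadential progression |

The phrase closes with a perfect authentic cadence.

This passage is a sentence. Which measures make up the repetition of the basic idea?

The presentation of a sentence is the basic idea (mm. 15–18) plus its repetition (mm. 19–22); the repetition of the basic idea is therefore mm. 19–22.

measures 19–22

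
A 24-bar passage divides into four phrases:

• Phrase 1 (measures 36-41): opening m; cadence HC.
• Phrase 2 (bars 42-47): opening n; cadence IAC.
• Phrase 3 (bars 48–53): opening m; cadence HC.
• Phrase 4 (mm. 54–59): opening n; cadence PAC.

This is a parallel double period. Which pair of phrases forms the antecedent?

phrases 1 and 2

In a double period the first pair of phrases (ending imperfect authentic cadence) is the large antecedent and the second pair (ending perfect authentic cadence) is the large consequent; the antecedent is phrases 1 and 2.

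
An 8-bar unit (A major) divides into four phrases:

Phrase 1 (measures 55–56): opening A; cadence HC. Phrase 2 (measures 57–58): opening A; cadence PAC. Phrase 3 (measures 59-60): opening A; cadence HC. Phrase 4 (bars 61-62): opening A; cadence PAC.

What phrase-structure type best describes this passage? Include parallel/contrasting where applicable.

repeated period

The cadence pattern HC–PAC–HC–PAC is weak–strong twice, and phrases 3–4 restate phrases 1–2: a period heard twice, not a double period (which would end weakly at phrase 2).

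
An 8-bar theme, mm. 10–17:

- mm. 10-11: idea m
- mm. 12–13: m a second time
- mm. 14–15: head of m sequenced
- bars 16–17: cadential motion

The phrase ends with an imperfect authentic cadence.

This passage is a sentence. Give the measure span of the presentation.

The presentation of a sentence is the basic idea (measures 10–11) plus its repetition (mm. 12–13); the presentation is therefore measures 10-13.

measures 10–13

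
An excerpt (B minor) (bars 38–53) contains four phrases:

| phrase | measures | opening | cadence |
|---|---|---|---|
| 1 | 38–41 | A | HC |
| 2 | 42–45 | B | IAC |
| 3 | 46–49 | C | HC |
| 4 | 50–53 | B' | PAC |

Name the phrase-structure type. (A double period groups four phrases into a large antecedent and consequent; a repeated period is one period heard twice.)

Four phrases in two halves: the first half (mm. 38-45) ends with an imperfect authentic cadence, the second (mm. 46-53) with a perfect authentic cadence — a large antecedent–consequent pair, i.e. a double period.
Phrase 3 begins with different material from phrase 1, making it contrasting.

contrasting double period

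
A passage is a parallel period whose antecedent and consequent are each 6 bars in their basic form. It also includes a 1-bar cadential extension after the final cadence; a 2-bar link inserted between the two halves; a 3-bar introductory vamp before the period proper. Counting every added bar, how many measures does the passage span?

Basic parallel period: 6 + 6 = 12 bars.
12 (basic form) + 1 (cadential extension) + 2 (link) + 3 (introduction) = 18.

18 measures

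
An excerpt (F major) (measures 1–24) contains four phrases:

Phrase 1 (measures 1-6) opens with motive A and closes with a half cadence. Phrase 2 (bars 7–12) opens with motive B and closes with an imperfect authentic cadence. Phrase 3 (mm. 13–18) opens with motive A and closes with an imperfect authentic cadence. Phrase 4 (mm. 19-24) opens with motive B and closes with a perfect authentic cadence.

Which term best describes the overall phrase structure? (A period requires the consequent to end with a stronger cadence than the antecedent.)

parallel double period

Four phrases in two halves: the first half (mm. 1–12) ends with an imperfect authentic cadence, the second (mm. 13–24) with a perfect authentic cadence — a large antecedent–consequent pair, i.e. a double period.
Phrase 3 begins with the same material as phrase 1, making it parallel.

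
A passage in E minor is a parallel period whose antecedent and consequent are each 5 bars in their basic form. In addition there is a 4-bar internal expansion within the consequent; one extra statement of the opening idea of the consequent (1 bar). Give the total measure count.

15 measures

Basic parallel period: 5 + 5 = 10 bars.
10 (basic form) + 4 (internal expansion) + 1 (extra statement) = 15.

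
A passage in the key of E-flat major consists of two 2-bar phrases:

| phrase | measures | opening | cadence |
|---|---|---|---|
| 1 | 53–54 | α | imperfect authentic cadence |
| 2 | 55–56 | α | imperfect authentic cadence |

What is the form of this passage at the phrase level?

repeated phrase

Both phrases have the same opening (α) and the same cadence (imperfect authentic cadence): the second is a restatement, not a consequent, so this is a repeated phrase rather than a period.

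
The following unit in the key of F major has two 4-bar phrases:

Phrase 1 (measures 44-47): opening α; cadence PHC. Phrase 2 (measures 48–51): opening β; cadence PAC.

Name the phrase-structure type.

Phrase 1 ends with a Phrygian half cadence (weaker) and phrase 2 with a perfect authentic cadence (stronger): antecedent + consequent = a period.
The two phrases open with different material (α / β), so the period is contrasting.

contrasting period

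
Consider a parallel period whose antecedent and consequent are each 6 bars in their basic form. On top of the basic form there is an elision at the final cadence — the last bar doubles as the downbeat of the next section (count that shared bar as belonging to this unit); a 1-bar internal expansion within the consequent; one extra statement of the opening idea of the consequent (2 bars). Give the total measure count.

Basic parallel period: 6 + 6 = 12 bars.
12 (basic form) + 1 (internal expansion) + 2 (extra statement) = 15.
The elision shares a bar with the next section but does not change this unit's count.

15 measures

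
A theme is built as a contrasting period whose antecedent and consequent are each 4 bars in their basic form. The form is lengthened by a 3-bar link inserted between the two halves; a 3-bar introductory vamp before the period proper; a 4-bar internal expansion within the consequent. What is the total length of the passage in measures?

18 measures

Basic contrasting period: 4 + 4 = 8 bars.
8 (basic form) + 3 (link) + 3 (introduction) + 4 (internal expansion) = 18.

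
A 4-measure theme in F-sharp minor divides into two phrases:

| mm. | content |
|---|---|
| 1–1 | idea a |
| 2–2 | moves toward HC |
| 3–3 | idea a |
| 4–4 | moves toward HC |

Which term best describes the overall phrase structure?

Both phrases have the same opening (a) and the same cadence (half cadence): the second is a restatement, not a consequent, so this is a repeated phrase rather than a period.

repeated phrase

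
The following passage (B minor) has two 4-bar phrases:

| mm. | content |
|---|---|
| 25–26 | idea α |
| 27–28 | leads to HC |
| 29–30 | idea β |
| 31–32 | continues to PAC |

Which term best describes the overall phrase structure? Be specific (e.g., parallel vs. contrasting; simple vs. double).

contrasting period

Phrase 1 ends with a half cadence (weaker) and phrase 2 with a perfect authentic cadence (stronger): antecedent + consequent = a period.
The two phrases open with different material (α / β), so the period is contrasting.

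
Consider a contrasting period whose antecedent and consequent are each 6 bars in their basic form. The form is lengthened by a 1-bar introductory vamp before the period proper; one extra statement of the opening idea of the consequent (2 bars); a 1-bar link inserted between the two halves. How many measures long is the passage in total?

16 measures

Basic contrasting period: 6 + 6 = 12 bars.
12 (basic form) + 1 (introduction) + 2 (extra statement) + 1 (link) = 16.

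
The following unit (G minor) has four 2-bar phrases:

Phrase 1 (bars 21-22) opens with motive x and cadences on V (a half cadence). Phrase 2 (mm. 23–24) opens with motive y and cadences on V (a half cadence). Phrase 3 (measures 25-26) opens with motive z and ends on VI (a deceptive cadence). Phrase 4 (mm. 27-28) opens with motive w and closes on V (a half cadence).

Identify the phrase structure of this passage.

Phrase 4 ends with a half cadence, no stronger than phrase 2's half cadence, so the four phrases do not form a double period; nor do phrases 3–4 duplicate 1–2, so it is not a repeated period. With no phrase reaching a conclusive cadence, the passage is a phrase group.

phrase group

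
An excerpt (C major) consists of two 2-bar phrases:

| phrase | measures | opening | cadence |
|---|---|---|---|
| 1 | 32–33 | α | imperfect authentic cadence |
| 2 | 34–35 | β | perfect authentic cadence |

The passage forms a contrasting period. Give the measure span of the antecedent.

measures 32–33

The phrase ending with the weaker cadence (imperfect authentic cadence) is the antecedent; the one ending more conclusively (perfect authentic cadence) is the consequent. The antecedent is measures 32–33.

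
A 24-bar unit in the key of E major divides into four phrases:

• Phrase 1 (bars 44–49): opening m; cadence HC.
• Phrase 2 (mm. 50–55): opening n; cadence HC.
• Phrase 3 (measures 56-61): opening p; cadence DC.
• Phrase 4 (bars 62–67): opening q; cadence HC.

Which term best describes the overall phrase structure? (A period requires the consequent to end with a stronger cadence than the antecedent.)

Phrase 4 ends with a half cadence, no stronger than phrase 2's half cadence, so the four phrases do not form a double period; nor do phrases 3–4 duplicate 1–2, so it is not a repeated period. With no phrase reaching a conclusive cadence, the passage is a phrase group.

phrase group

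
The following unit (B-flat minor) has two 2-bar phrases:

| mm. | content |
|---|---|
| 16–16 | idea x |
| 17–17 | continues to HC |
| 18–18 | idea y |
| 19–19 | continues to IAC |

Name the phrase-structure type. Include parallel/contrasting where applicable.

Phrase 1 ends with a half cadence (weaker) and phrase 2 with an imperfect authentic cadence (stronger): antecedent + consequent = a period.
The two phrases open with different material (x / y), so the period is contrasting.

contrasting period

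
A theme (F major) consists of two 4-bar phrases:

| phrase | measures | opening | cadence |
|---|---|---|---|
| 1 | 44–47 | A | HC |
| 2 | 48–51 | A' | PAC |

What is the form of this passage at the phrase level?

Phrase 1 ends with a half cadence (weaker) and phrase 2 with a perfect authentic cadence (stronger): antecedent + consequent = a period.
The two phrases open with the same material (A / A'), so the period is parallel.

parallel period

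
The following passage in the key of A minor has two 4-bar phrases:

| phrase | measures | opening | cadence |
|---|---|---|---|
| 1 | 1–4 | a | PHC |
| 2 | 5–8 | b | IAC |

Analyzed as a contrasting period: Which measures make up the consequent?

The antecedent is the phrase ending with the weaker cadence (Phrygian half cadence, phrase 1) and the consequent the one ending more conclusively (imperfect authentic cadence, phrase 2); the consequent is mm. 5-8.

measures 5–8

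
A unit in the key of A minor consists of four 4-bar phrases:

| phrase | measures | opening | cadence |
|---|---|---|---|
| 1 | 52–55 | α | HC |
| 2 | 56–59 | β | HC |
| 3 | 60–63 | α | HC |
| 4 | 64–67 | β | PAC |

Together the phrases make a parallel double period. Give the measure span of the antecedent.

measures 52–59

In a double period the first pair of phrases (ending half cadence) is the large antecedent and the second pair (ending perfect authentic cadence) is the large consequent; the antecedent is measures 52–59.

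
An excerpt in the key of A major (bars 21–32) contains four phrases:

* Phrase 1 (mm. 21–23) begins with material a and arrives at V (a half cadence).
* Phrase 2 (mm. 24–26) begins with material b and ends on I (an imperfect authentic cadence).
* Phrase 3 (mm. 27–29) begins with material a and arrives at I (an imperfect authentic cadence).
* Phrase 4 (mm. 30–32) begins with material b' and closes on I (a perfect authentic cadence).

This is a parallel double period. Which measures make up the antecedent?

measures 21–26

In a double period the first pair of phrases (ending imperfect authentic cadence) is the large antecedent and the second pair (ending perfect authentic cadence) is the large consequent; the antecedent is measures 21–26.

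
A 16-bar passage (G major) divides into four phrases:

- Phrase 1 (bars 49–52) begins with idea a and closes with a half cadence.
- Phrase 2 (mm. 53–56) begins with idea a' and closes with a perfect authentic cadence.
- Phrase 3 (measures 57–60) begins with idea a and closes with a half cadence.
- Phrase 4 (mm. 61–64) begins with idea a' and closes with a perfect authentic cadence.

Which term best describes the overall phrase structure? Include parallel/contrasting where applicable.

The cadence pattern HC–PAC–HC–PAC is weak–strong twice, and phrases 3–4 restate phrases 1–2: a period heard twice, not a double period (which would end weakly at phrase 2).

repeated period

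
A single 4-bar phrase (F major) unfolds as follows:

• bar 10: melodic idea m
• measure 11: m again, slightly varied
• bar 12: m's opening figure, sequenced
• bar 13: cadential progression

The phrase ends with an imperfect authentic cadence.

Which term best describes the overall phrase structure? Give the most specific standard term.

sentence

Basic idea (bar 10) + its repetition (m. 11) form the presentation; fragmentation and cadence (mm. 12–13) form the continuation — the 4-bar whole is a sentence.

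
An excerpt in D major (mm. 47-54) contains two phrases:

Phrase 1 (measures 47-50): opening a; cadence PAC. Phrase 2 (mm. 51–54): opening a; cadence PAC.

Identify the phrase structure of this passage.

repeated phrase

Both phrases have the same opening (a) and the same cadence (perfect authentic cadence): the second is a restatement, not a consequent, so this is a repeated phrase rather than a period.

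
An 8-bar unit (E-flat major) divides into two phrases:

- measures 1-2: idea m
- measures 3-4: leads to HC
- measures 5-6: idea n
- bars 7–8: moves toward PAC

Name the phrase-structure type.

Phrase 1 ends with a half cadence (weaker) and phrase 2 with a perfect authentic cadence (stronger): antecedent + consequent = a period.
The two phrases open with different material (m / n), so the period is contrasting.

contrasting period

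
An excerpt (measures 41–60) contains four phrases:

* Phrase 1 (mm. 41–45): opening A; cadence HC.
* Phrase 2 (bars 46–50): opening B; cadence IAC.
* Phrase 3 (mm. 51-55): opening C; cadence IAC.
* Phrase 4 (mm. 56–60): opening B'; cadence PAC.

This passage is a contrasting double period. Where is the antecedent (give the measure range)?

In a double period the four phrases pair into a large antecedent (phrases 1–2, ending imperfect authentic cadence) and a large consequent (phrases 3–4, ending perfect authentic cadence). The antecedent spans bars 41-50.

measures 41–50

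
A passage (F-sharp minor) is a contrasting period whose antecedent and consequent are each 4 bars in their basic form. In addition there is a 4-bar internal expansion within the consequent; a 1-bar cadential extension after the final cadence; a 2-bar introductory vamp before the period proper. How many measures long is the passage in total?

15 measures

Basic contrasting period: 4 + 4 = 8 bars.
8 (basic form) + 4 (internal expansion) + 1 (cadential extension) + 2 (introduction) = 15.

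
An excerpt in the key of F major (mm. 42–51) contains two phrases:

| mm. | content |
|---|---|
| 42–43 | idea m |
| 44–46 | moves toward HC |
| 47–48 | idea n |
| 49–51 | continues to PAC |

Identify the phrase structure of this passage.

Phrase 1 ends with a half cadence (weaker) and phrase 2 with a perfect authentic cadence (stronger): antecedent + consequent = a period.
The two phrases open with different material (m / n), so the period is contrasting.

contrasting period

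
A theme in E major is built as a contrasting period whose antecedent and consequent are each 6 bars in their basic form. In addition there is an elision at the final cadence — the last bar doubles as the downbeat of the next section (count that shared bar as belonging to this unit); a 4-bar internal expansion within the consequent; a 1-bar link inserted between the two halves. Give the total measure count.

17 measures

Basic contrasting period: 6 + 6 = 12 bars.
12 (basic form) + 4 (internal expansion) + 1 (link) = 17.
The elision shares a bar with the next section but does not change this unit's count.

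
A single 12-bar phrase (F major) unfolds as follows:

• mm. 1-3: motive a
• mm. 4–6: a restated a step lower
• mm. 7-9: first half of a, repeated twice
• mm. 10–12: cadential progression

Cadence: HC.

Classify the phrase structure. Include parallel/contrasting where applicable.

sentence

Basic idea (bars 1-3) + its repetition (measures 4–6) form the presentation; fragmentation and cadence (measures 7-12) form the continuation — the 12-bar whole is a sentence.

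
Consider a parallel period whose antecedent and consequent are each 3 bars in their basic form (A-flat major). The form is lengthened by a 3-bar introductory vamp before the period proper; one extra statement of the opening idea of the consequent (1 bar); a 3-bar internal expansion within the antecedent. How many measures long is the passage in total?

Basic parallel period: 3 + 3 = 6 bars.
6 (basic form) + 3 (introduction) + 1 (extra statement) + 3 (internal expansion) = 13.

13 measures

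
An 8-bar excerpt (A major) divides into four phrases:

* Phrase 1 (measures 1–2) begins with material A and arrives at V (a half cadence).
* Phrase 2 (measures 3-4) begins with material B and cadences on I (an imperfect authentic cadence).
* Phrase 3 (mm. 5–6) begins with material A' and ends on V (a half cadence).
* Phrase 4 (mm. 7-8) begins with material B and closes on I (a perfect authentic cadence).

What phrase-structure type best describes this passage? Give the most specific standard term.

parallel double period

Four phrases in two halves: the first half (measures 1–4) ends with an imperfect authentic cadence, the second (mm. 5–8) with a perfect authentic cadence — a large antecedent–consequent pair, i.e. a double period.
Phrase 3 begins with the same material as phrase 1, making it parallel.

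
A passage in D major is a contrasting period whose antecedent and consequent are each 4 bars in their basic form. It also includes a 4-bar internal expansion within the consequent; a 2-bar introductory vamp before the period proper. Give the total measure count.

Basic contrasting period: 4 + 4 = 8 bars.
8 (basic form) + 4 (internal expansion) + 2 (introduction) = 14.

14 measures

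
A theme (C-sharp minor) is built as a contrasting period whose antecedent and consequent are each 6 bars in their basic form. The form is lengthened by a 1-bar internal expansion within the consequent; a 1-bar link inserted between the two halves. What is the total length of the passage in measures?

Basic contrasting period: 6 + 6 = 12 bars.
12 (basic form) + 1 (internal expansion) + 1 (link) = 14.

14 measures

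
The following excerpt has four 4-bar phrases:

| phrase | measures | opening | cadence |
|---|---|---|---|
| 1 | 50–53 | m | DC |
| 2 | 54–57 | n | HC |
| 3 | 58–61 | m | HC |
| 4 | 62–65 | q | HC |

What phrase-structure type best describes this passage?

Phrase 4 ends with a half cadence, no stronger than phrase 2's half cadence, so the four phrases do not form a double period; nor do phrases 3–4 duplicate 1–2, so it is not a repeated period. With no phrase reaching a conclusive cadence, the passage is a phrase group.

phrase group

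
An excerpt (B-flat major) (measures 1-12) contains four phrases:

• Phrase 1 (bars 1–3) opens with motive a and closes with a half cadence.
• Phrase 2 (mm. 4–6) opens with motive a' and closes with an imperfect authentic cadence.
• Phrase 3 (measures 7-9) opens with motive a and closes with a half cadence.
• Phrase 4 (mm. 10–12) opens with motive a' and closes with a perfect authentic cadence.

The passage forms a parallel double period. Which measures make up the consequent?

In a double period the four phrases pair into a large antecedent (phrases 1–2, ending imperfect authentic cadence) and a large consequent (phrases 3–4, ending perfect authentic cadence). The consequent spans measures 7-12.

measures 7–12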